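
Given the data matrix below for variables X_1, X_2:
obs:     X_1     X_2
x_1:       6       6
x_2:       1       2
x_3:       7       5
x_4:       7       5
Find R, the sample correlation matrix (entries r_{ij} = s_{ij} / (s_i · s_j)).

Step 1 — column means:
  mean(X_1) = (6 + 1 + 7 + 7) / 4 = 21/4 = 5.25
  mean(X_2) = (6 + 2 + 5 + 5) / 4 = 18/4 = 4.5

Step 2 — sample variances and covariances s[i,j] = (1/(n-1)) · Σ_k (x_{k,i} - mean_i) · (x_{k,j} - mean_j), with n-1 = 3:
  s[X_1,X_1] = ((0.75)·(0.75) + (-4.25)·(-4.25) + (1.75)·(1.75) + (1.75)·(1.75)) / 3 = 24.75/3 = 8.25
  s[X_1,X_2] = ((0.75)·(1.5) + (-4.25)·(-2.5) + (1.75)·(0.5) + (1.75)·(0.5)) / 3 = 13.5/3 = 4.5
  s[X_2,X_2] = ((1.5)·(1.5) + (-2.5)·(-2.5) + (0.5)·(0.5) + (0.5)·(0.5)) / 3 = 9/3 = 3
  Sample standard deviations s_i = √(s[i,i]):
  s(X_1) = √(8.25) = 2.8723
  s(X_2) = √(3) = 1.7321

Step 3 — r_{ij} = s_{ij} / (s_i · s_j):
  r[X_1,X_1] = 1 (diagonal).
  r[X_1,X_2] = 4.5 / (2.8723 · 1.7321) = 4.5 / 4.9749 = 0.9045
  r[X_2,X_2] = 1 (diagonal).

R is symmetric with unit diagonal. Assembling:

R = [[1, 0.9045],
 [0.9045, 1]]


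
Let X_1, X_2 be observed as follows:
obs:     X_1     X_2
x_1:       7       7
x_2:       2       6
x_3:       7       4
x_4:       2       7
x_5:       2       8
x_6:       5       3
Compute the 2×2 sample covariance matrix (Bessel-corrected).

Step 1 — column means:
  mean(X_1) = (7 + 2 + 7 + 2 + 2 + 5) / 6 = 25/6 = 4.1667
  mean(X_2) = (7 + 6 + 4 + 7 + 8 + 3) / 6 = 35/6 = 5.8333

Step 2 — sample covariance S[i,j] = (1/(n-1)) · Σ_k (x_{k,i} - mean_i) · (x_{k,j} - mean_j), with n-1 = 5.
  S[X_1,X_1] = ((2.8333)·(2.8333) + (-2.1667)·(-2.1667) + (2.8333)·(2.8333) + (-2.1667)·(-2.1667) + (-2.1667)·(-2.1667) + (0.8333)·(0.8333)) / 5 = 30.8333/5 = 6.1667
  S[X_1,X_2] = ((2.8333)·(1.1667) + (-2.1667)·(0.1667) + (2.8333)·(-1.8333) + (-2.1667)·(1.1667) + (-2.1667)·(2.1667) + (0.8333)·(-2.8333)) / 5 = -11.8333/5 = -2.3667
  S[X_2,X_2] = ((1.1667)·(1.1667) + (0.1667)·(0.1667) + (-1.8333)·(-1.8333) + (1.1667)·(1.1667) + (2.1667)·(2.1667) + (-2.8333)·(-2.8333)) / 5 = 18.8333/5 = 3.7667

S is symmetric (S[j,i] = S[i,j]). Assembling:

S = [[6.1667, -2.3667],
 [-2.3667, 3.7667]]


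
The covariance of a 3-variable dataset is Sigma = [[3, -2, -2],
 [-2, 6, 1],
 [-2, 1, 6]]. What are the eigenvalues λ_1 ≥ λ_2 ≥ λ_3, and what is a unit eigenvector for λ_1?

Step 1 — characteristic polynomial p(λ) = det(λI - Sigma) = λ³ - tr·λ² + c_1·λ - det, where tr = trace, c_1 = sum of the principal 2×2 minors, det = det(Sigma):
  tr = 3 + 6 + 6 = 15,
  c_1 = (3·6 - (-2)²) + (3·6 - (-2)²) + (6·6 - (1)²) = 14 + 14 + 35 = 63,
  det = 3·(6·6 - (1)²) - (-2)·((-2)·6 - (1)·(-2)) + (-2)·((-2)·(1) - 6·(-2)) = 3·(35) - (-2)·(-10) + (-2)·(10) = 65.
  So p(λ) = λ³ - 15λ² + 63λ - 65.
Step 2 — look for an integer root (rational root theorem: any rational root is an integer divisor of 65). Testing λ = 5:
  p(5) = 125 - 375 + 315 - 65 = 0  ✓
  Dividing out (λ - 5): p(λ) = (λ - 5)(λ² - 10λ + 13).
Step 3 — remaining eigenvalues from the quadratic λ² - 10λ + 13 = 0:
  Δ = 10² - 4·13 = 100 - 52 = 48,  λ = (10 ± √48)/2 = (10 ± 6.9282)/2 ≈ 8.4641 or 1.5359.
  Sorted: λ_1 = 8.4641,  λ_2 = 5,  λ_3 = 1.5359  (check: sum = 15 = tr ✓).

Step 4 — unit eigenvector for λ_1 ≈ 8.4641: v spans the null space of (Sigma - λ_1 I), whose rows are
  r_1 = (-5.4641, -2, -2),  r_2 = (-2, -2.4641, 1),  r_3 = (-2, 1, -2.4641).
  v is orthogonal to every row, so take v ∝ r_1 × r_2 = ((-2)·(1) - (-2)·(-2.4641), (-2)·(-2) - (-5.4641)·(1), (-5.4641)·(-2.4641) - (-2)·(-2)) ≈ (-6.9282, 9.4641, 9.4641).
  Rescale (multiply by -1 so the first nonzero entry is positive): u = (6.9282, -9.4641, -9.4641).
  ||u|| = √((6.9282)² + (-9.4641)² + (-9.4641)²) = √(227.1384) ≈ 15.0711,  v_1 = u/||u|| ≈ (0.4597, -0.628, -0.628) (||v_1|| = 1).

λ_1 = 8.4641,  λ_2 = 5,  λ_3 = 1.5359;  v_1 ≈ (0.4597, -0.628, -0.628)


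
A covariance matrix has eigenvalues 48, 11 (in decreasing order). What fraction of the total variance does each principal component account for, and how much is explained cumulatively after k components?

Step 1 — total variance = trace(Sigma) = Σ λ_i = 48 + 11 = 59.

Step 2 — fraction explained by component i = λ_i / Σ λ:
  PC1: 48/59 = 0.8136
  PC2: 11/59 = 0.1864

Step 3 — cumulative fraction after k components = (λ_1 + ... + λ_k) / Σ λ:
  k = 1: 48/59 = 0.8136
  k = 2: (48 + 11)/59 = 59/59 = 1

Summary (fraction, with percent):

explained: PC1 0.8136 (81.36%), PC2 0.1864 (18.64%);  cumulative: 0.8136, 1


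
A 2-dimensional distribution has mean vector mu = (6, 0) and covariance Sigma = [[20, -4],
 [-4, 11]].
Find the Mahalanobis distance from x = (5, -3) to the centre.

Step 1 — centre the observation: (x - mu) = (-1, -3).

Step 2 — invert Sigma. det(Sigma) = 20·11 - (-4)² = 204.
  Sigma^{-1} = (1/det) · [[d, -b], [-b, a]] = [[0.0539, 0.0196],
 [0.0196, 0.098]].

Step 3 — form the quadratic (x - mu)^T · Sigma^{-1} · (x - mu):
  Sigma^{-1} · (x - mu) = (-0.1127, -0.3137).
  (x - mu)^T · [Sigma^{-1} · (x - mu)] = (-1)·(-0.1127) + (-3)·(-0.3137) = 1.0539.

Step 4 — take square root: d = √(1.0539) ≈ 1.0266.

d(x, mu) = √(1.0539) ≈ 1.0266


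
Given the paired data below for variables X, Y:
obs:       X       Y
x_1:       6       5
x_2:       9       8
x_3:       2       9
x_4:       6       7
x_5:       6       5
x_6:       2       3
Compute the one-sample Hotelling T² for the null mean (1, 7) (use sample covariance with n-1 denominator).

Step 1 — sample mean vector:
  mean(X) = (6 + 9 + 2 + 6 + 6 + 2) / 6 = 31/6 = 5.1667
  mean(Y) = (5 + 8 + 9 + 7 + 5 + 3) / 6 = 37/6 = 6.1667
  x̄ = (5.1667, 6.1667),  deviation x̄ - mu_0 = (5.1667, 6.1667) - (1, 7) = (4.1667, -0.8333).

Step 2 — sample covariance matrix, S[i,j] = (1/(n-1)) · Σ_k (x_{k,i} - mean_i) · (x_{k,j} - mean_j), divisor n-1 = 5:
  S[X,X] = ((0.8333)·(0.8333) + (3.8333)·(3.8333) + (-3.1667)·(-3.1667) + (0.8333)·(0.8333) + (0.8333)·(0.8333) + (-3.1667)·(-3.1667)) / 5 = 36.8333/5 = 7.3667
  S[X,Y] = ((0.8333)·(-1.1667) + (3.8333)·(1.8333) + (-3.1667)·(2.8333) + (0.8333)·(0.8333) + (0.8333)·(-1.1667) + (-3.1667)·(-3.1667)) / 5 = 6.8333/5 = 1.3667
  S[Y,Y] = ((-1.1667)·(-1.1667) + (1.8333)·(1.8333) + (2.8333)·(2.8333) + (0.8333)·(0.8333) + (-1.1667)·(-1.1667) + (-3.1667)·(-3.1667)) / 5 = 24.8333/5 = 4.9667
  S = [[7.3667, 1.3667],
 [1.3667, 4.9667]].

Step 3 — invert S. det(S) = 7.3667·4.9667 - (1.3667)² = 34.72.
  S^{-1} = (1/det) · [[d, -b], [-b, a]] = [[0.143, -0.0394],
 [-0.0394, 0.2122]].

Step 4 — quadratic form (x̄ - mu_0)^T · S^{-1} · (x̄ - mu_0):
  S^{-1} · (x̄ - mu_0) = (0.6288, -0.3408),
  (x̄ - mu_0)^T · [...] = (4.1667)·(0.6288) + (-0.8333)·(-0.3408) = 2.9042.

Step 5 — scale by n: T² = 6 · 2.9042 = 17.4251.

T² ≈ 17.4251


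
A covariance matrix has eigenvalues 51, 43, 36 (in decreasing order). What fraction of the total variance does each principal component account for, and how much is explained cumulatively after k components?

Step 1 — total variance = trace(Sigma) = Σ λ_i = 51 + 43 + 36 = 130.

Step 2 — fraction explained by component i = λ_i / Σ λ:
  PC1: 51/130 = 0.3923
  PC2: 43/130 = 0.3308
  PC3: 36/130 = 0.2769

Step 3 — cumulative fraction after k components = (λ_1 + ... + λ_k) / Σ λ:
  k = 1: 51/130 = 0.3923
  k = 2: (51 + 43)/130 = 94/130 = 0.7231
  k = 3: (51 + 43 + 36)/130 = 130/130 = 1

Summary (fraction, with percent):

explained: PC1 0.3923 (39.23%), PC2 0.3308 (33.08%), PC3 0.2769 (27.69%);  cumulative: 0.3923, 0.7231, 1


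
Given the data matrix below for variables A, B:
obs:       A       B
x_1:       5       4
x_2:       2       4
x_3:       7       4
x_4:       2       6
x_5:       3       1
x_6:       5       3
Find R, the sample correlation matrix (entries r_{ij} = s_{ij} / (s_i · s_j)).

Step 1 — column means:
  mean(A) = (5 + 2 + 7 + 2 + 3 + 5) / 6 = 24/6 = 4
  mean(B) = (4 + 4 + 4 + 6 + 1 + 3) / 6 = 22/6 = 3.6667

Step 2 — sample variances and covariances s[i,j] = (1/(n-1)) · Σ_k (x_{k,i} - mean_i) · (x_{k,j} - mean_j), with n-1 = 5:
  s[A,A] = ((1)·(1) + (-2)·(-2) + (3)·(3) + (-2)·(-2) + (-1)·(-1) + (1)·(1)) / 5 = 20/5 = 4
  s[A,B] = ((1)·(0.3333) + (-2)·(0.3333) + (3)·(0.3333) + (-2)·(2.3333) + (-1)·(-2.6667) + (1)·(-0.6667)) / 5 = -2/5 = -0.4
  s[B,B] = ((0.3333)·(0.3333) + (0.3333)·(0.3333) + (0.3333)·(0.3333) + (2.3333)·(2.3333) + (-2.6667)·(-2.6667) + (-0.6667)·(-0.6667)) / 5 = 13.3333/5 = 2.6667
  Sample standard deviations s_i = √(s[i,i]):
  s(A) = √(4) = 2
  s(B) = √(2.6667) = 1.633

Step 3 — r_{ij} = s_{ij} / (s_i · s_j):
  r[A,A] = 1 (diagonal).
  r[A,B] = -0.4 / (2 · 1.633) = -0.4 / 3.266 = -0.1225
  r[B,B] = 1 (diagonal).

R is symmetric with unit diagonal. Assembling:

R = [[1, -0.1225],
 [-0.1225, 1]]


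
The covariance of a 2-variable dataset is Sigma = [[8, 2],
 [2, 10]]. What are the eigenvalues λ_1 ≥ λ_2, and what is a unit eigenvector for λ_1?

Step 1 — characteristic polynomial of 2×2 Sigma:
  det(Sigma - λI) = λ² - trace · λ + det = 0.
  trace = 8 + 10 = 18, det = 8·10 - (2)² = 76.
Step 2 — discriminant:
  Δ = trace² - 4·det = 324 - 304 = 20.
Step 3 — eigenvalues:
  λ = (trace ± √Δ)/2 = (18 ± 4.4721)/2,
  λ_1 = 11.2361,  λ_2 = 6.7639.

Step 4 — unit eigenvector for λ_1: solve (Sigma - λ_1 I)v = 0. First row:
  (8 - 11.2361)·v_x + (2)·v_y = 0, i.e. (-3.2361)·v_x + (2)·v_y = 0,
  so v ∝ (b, λ_1 - a) = (2, 3.2361) = u.
  ||u|| = √((2)² + (3.2361)²) = √(14.4721) ≈ 3.8042,
  v_1 = u/||u|| ≈ (0.5257, 0.8507) (||v_1|| = 1).

λ_1 = 11.2361,  λ_2 = 6.7639;  v_1 ≈ (0.5257, 0.8507)


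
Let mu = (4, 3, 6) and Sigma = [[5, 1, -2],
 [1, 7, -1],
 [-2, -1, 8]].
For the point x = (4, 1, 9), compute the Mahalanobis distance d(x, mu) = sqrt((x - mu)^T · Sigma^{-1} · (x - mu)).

Step 1 — centre the observation: (x - mu) = (0, -2, 3).

Step 2 — invert Sigma (cofactor / det for 3×3, or solve directly):
  Sigma^{-1} = [[0.2263, -0.0247, 0.0535],
 [-0.0247, 0.1481, 0.0123],
 [0.0535, 0.0123, 0.1399]].

Step 3 — form the quadratic (x - mu)^T · Sigma^{-1} · (x - mu):
  Sigma^{-1} · (x - mu) = (0.2099, -0.2593, 0.3951).
  (x - mu)^T · [Sigma^{-1} · (x - mu)] = (0)·(0.2099) + (-2)·(-0.2593) + (3)·(0.3951) = 1.7037.

Step 4 — take square root: d = √(1.7037) ≈ 1.3053.

d(x, mu) = √(1.7037) ≈ 1.3053


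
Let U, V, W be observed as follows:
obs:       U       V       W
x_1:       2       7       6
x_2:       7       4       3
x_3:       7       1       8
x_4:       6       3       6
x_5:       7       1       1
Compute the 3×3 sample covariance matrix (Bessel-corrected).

Step 1 — column means:
  mean(U) = (2 + 7 + 7 + 6 + 7) / 5 = 29/5 = 5.8
  mean(V) = (7 + 4 + 1 + 3 + 1) / 5 = 16/5 = 3.2
  mean(W) = (6 + 3 + 8 + 6 + 1) / 5 = 24/5 = 4.8

Step 2 — sample covariance S[i,j] = (1/(n-1)) · Σ_k (x_{k,i} - mean_i) · (x_{k,j} - mean_j), with n-1 = 4.
  S[U,U] = ((-3.8)·(-3.8) + (1.2)·(1.2) + (1.2)·(1.2) + (0.2)·(0.2) + (1.2)·(1.2)) / 4 = 18.8/4 = 4.7
  S[U,V] = ((-3.8)·(3.8) + (1.2)·(0.8) + (1.2)·(-2.2) + (0.2)·(-0.2) + (1.2)·(-2.2)) / 4 = -18.8/4 = -4.7
  S[U,W] = ((-3.8)·(1.2) + (1.2)·(-1.8) + (1.2)·(3.2) + (0.2)·(1.2) + (1.2)·(-3.8)) / 4 = -7.2/4 = -1.8
  S[V,V] = ((3.8)·(3.8) + (0.8)·(0.8) + (-2.2)·(-2.2) + (-0.2)·(-0.2) + (-2.2)·(-2.2)) / 4 = 24.8/4 = 6.2
  S[V,W] = ((3.8)·(1.2) + (0.8)·(-1.8) + (-2.2)·(3.2) + (-0.2)·(1.2) + (-2.2)·(-3.8)) / 4 = 4.2/4 = 1.05
  S[W,W] = ((1.2)·(1.2) + (-1.8)·(-1.8) + (3.2)·(3.2) + (1.2)·(1.2) + (-3.8)·(-3.8)) / 4 = 30.8/4 = 7.7

S is symmetric (S[j,i] = S[i,j]). Assembling:

S = [[4.7, -4.7, -1.8],
 [-4.7, 6.2, 1.05],
 [-1.8, 1.05, 7.7]]


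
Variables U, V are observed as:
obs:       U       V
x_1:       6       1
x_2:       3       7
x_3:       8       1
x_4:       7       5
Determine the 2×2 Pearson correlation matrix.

Step 1 — column means:
  mean(U) = (6 + 3 + 8 + 7) / 4 = 24/4 = 6
  mean(V) = (1 + 7 + 1 + 5) / 4 = 14/4 = 3.5

Step 2 — sample variances and covariances s[i,j] = (1/(n-1)) · Σ_k (x_{k,i} - mean_i) · (x_{k,j} - mean_j), with n-1 = 3:
  s[U,U] = ((0)·(0) + (-3)·(-3) + (2)·(2) + (1)·(1)) / 3 = 14/3 = 4.6667
  s[U,V] = ((0)·(-2.5) + (-3)·(3.5) + (2)·(-2.5) + (1)·(1.5)) / 3 = -14/3 = -4.6667
  s[V,V] = ((-2.5)·(-2.5) + (3.5)·(3.5) + (-2.5)·(-2.5) + (1.5)·(1.5)) / 3 = 27/3 = 9
  Sample standard deviations s_i = √(s[i,i]):
  s(U) = √(4.6667) = 2.1602
  s(V) = √(9) = 3

Step 3 — r_{ij} = s_{ij} / (s_i · s_j):
  r[U,U] = 1 (diagonal).
  r[U,V] = -4.6667 / (2.1602 · 3) = -4.6667 / 6.4807 = -0.7201
  r[V,V] = 1 (diagonal).

R is symmetric with unit diagonal. Assembling:

R = [[1, -0.7201],
 [-0.7201, 1]]


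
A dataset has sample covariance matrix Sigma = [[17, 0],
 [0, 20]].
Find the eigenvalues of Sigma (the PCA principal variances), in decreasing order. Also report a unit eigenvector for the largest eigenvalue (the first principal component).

Step 1 — characteristic polynomial of 2×2 Sigma:
  det(Sigma - λI) = λ² - trace · λ + det = 0.
  trace = 17 + 20 = 37, det = 17·20 - (0)² = 340.
Step 2 — discriminant:
  Δ = trace² - 4·det = 1369 - 1360 = 9.
Step 3 — eigenvalues:
  λ = (trace ± √Δ)/2 = (37 ± 3)/2,
  λ_1 = 20,  λ_2 = 17.

Step 4 — unit eigenvector for λ_1: Sigma is diagonal, so its eigenvectors are the coordinate axes. λ_1 = 20 is the diagonal entry on the second coordinate axis, hence
  v_1 = (0, 1) (||v_1|| = 1).

λ_1 = 20,  λ_2 = 17;  v_1 ≈ (0, 1)


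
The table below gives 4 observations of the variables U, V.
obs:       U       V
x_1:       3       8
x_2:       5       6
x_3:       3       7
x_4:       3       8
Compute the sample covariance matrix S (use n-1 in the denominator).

Step 1 — column means:
  mean(U) = (3 + 5 + 3 + 3) / 4 = 14/4 = 3.5
  mean(V) = (8 + 6 + 7 + 8) / 4 = 29/4 = 7.25

Step 2 — sample covariance S[i,j] = (1/(n-1)) · Σ_k (x_{k,i} - mean_i) · (x_{k,j} - mean_j), with n-1 = 3.
  S[U,U] = ((-0.5)·(-0.5) + (1.5)·(1.5) + (-0.5)·(-0.5) + (-0.5)·(-0.5)) / 3 = 3/3 = 1
  S[U,V] = ((-0.5)·(0.75) + (1.5)·(-1.25) + (-0.5)·(-0.25) + (-0.5)·(0.75)) / 3 = -2.5/3 = -0.8333
  S[V,V] = ((0.75)·(0.75) + (-1.25)·(-1.25) + (-0.25)·(-0.25) + (0.75)·(0.75)) / 3 = 2.75/3 = 0.9167

S is symmetric (S[j,i] = S[i,j]). Assembling:

S = [[1, -0.8333],
 [-0.8333, 0.9167]]


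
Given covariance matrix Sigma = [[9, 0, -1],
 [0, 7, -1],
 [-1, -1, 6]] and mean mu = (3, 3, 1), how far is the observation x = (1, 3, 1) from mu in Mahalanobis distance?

Step 1 — centre the observation: (x - mu) = (-2, 0, 0).

Step 2 — invert Sigma (cofactor / det for 3×3, or solve directly):
  Sigma^{-1} = [[0.1133, 0.0028, 0.0193],
 [0.0028, 0.1464, 0.0249],
 [0.0193, 0.0249, 0.174]].

Step 3 — form the quadratic (x - mu)^T · Sigma^{-1} · (x - mu):
  Sigma^{-1} · (x - mu) = (-0.2265, -0.0055, -0.0387).
  (x - mu)^T · [Sigma^{-1} · (x - mu)] = (-2)·(-0.2265) + (0)·(-0.0055) + (0)·(-0.0387) = 0.453.

Step 4 — take square root: d = √(0.453) ≈ 0.6731.

d(x, mu) = √(0.453) ≈ 0.6731


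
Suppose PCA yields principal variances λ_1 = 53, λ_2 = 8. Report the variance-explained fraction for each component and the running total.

Step 1 — total variance = trace(Sigma) = Σ λ_i = 53 + 8 = 61.

Step 2 — fraction explained by component i = λ_i / Σ λ:
  PC1: 53/61 = 0.8689
  PC2: 8/61 = 0.1311

Step 3 — cumulative fraction after k components = (λ_1 + ... + λ_k) / Σ λ:
  k = 1: 53/61 = 0.8689
  k = 2: (53 + 8)/61 = 61/61 = 1

Summary (fraction, with percent):

explained: PC1 0.8689 (86.89%), PC2 0.1311 (13.11%);  cumulative: 0.8689, 1


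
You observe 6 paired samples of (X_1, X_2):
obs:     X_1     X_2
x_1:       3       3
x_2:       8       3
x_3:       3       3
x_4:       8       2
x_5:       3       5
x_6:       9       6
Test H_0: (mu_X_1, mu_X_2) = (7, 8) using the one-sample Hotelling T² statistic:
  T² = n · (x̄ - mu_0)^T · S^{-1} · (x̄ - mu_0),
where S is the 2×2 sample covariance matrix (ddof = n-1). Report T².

Step 1 — sample mean vector:
  mean(X_1) = (3 + 8 + 3 + 8 + 3 + 9) / 6 = 34/6 = 5.6667
  mean(X_2) = (3 + 3 + 3 + 2 + 5 + 6) / 6 = 22/6 = 3.6667
  x̄ = (5.6667, 3.6667),  deviation x̄ - mu_0 = (5.6667, 3.6667) - (7, 8) = (-1.3333, -4.3333).

Step 2 — sample covariance matrix, S[i,j] = (1/(n-1)) · Σ_k (x_{k,i} - mean_i) · (x_{k,j} - mean_j), divisor n-1 = 5:
  S[X_1,X_1] = ((-2.6667)·(-2.6667) + (2.3333)·(2.3333) + (-2.6667)·(-2.6667) + (2.3333)·(2.3333) + (-2.6667)·(-2.6667) + (3.3333)·(3.3333)) / 5 = 43.3333/5 = 8.6667
  S[X_1,X_2] = ((-2.6667)·(-0.6667) + (2.3333)·(-0.6667) + (-2.6667)·(-0.6667) + (2.3333)·(-1.6667) + (-2.6667)·(1.3333) + (3.3333)·(2.3333)) / 5 = 2.3333/5 = 0.4667
  S[X_2,X_2] = ((-0.6667)·(-0.6667) + (-0.6667)·(-0.6667) + (-0.6667)·(-0.6667) + (-1.6667)·(-1.6667) + (1.3333)·(1.3333) + (2.3333)·(2.3333)) / 5 = 11.3333/5 = 2.2667
  S = [[8.6667, 0.4667],
 [0.4667, 2.2667]].

Step 3 — invert S. det(S) = 8.6667·2.2667 - (0.4667)² = 19.4267.
  S^{-1} = (1/det) · [[d, -b], [-b, a]] = [[0.1167, -0.024],
 [-0.024, 0.4461]].

Step 4 — quadratic form (x̄ - mu_0)^T · S^{-1} · (x̄ - mu_0):
  S^{-1} · (x̄ - mu_0) = (-0.0515, -1.9012),
  (x̄ - mu_0)^T · [...] = (-1.3333)·(-0.0515) + (-4.3333)·(-1.9012) = 8.307.

Step 5 — scale by n: T² = 6 · 8.307 = 49.8421.

T² ≈ 49.8421


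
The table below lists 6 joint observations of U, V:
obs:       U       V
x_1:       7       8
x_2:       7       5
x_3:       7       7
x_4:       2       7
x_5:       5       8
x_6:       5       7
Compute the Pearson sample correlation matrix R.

Step 1 — column means:
  mean(U) = (7 + 7 + 7 + 2 + 5 + 5) / 6 = 33/6 = 5.5
  mean(V) = (8 + 5 + 7 + 7 + 8 + 7) / 6 = 42/6 = 7

Step 2 — sample variances and covariances s[i,j] = (1/(n-1)) · Σ_k (x_{k,i} - mean_i) · (x_{k,j} - mean_j), with n-1 = 5:
  s[U,U] = ((1.5)·(1.5) + (1.5)·(1.5) + (1.5)·(1.5) + (-3.5)·(-3.5) + (-0.5)·(-0.5) + (-0.5)·(-0.5)) / 5 = 19.5/5 = 3.9
  s[U,V] = ((1.5)·(1) + (1.5)·(-2) + (1.5)·(0) + (-3.5)·(0) + (-0.5)·(1) + (-0.5)·(0)) / 5 = -2/5 = -0.4
  s[V,V] = ((1)·(1) + (-2)·(-2) + (0)·(0) + (0)·(0) + (1)·(1) + (0)·(0)) / 5 = 6/5 = 1.2
  Sample standard deviations s_i = √(s[i,i]):
  s(U) = √(3.9) = 1.9748
  s(V) = √(1.2) = 1.0954

Step 3 — r_{ij} = s_{ij} / (s_i · s_j):
  r[U,U] = 1 (diagonal).
  r[U,V] = -0.4 / (1.9748 · 1.0954) = -0.4 / 2.1633 = -0.1849
  r[V,V] = 1 (diagonal).

R is symmetric with unit diagonal. Assembling:

R = [[1, -0.1849],
 [-0.1849, 1]]


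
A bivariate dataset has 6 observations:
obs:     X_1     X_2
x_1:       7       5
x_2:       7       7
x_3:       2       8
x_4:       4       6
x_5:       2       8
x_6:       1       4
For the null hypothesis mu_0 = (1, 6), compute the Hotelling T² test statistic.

Step 1 — sample mean vector:
  mean(X_1) = (7 + 7 + 2 + 4 + 2 + 1) / 6 = 23/6 = 3.8333
  mean(X_2) = (5 + 7 + 8 + 6 + 8 + 4) / 6 = 38/6 = 6.3333
  x̄ = (3.8333, 6.3333),  deviation x̄ - mu_0 = (3.8333, 6.3333) - (1, 6) = (2.8333, 0.3333).

Step 2 — sample covariance matrix, S[i,j] = (1/(n-1)) · Σ_k (x_{k,i} - mean_i) · (x_{k,j} - mean_j), divisor n-1 = 5:
  S[X_1,X_1] = ((3.1667)·(3.1667) + (3.1667)·(3.1667) + (-1.8333)·(-1.8333) + (0.1667)·(0.1667) + (-1.8333)·(-1.8333) + (-2.8333)·(-2.8333)) / 5 = 34.8333/5 = 6.9667
  S[X_1,X_2] = ((3.1667)·(-1.3333) + (3.1667)·(0.6667) + (-1.8333)·(1.6667) + (0.1667)·(-0.3333) + (-1.8333)·(1.6667) + (-2.8333)·(-2.3333)) / 5 = -1.6667/5 = -0.3333
  S[X_2,X_2] = ((-1.3333)·(-1.3333) + (0.6667)·(0.6667) + (1.6667)·(1.6667) + (-0.3333)·(-0.3333) + (1.6667)·(1.6667) + (-2.3333)·(-2.3333)) / 5 = 13.3333/5 = 2.6667
  S = [[6.9667, -0.3333],
 [-0.3333, 2.6667]].

Step 3 — invert S. det(S) = 6.9667·2.6667 - (-0.3333)² = 18.4667.
  S^{-1} = (1/det) · [[d, -b], [-b, a]] = [[0.1444, 0.0181],
 [0.0181, 0.3773]].

Step 4 — quadratic form (x̄ - mu_0)^T · S^{-1} · (x̄ - mu_0):
  S^{-1} · (x̄ - mu_0) = (0.4152, 0.1769),
  (x̄ - mu_0)^T · [...] = (2.8333)·(0.4152) + (0.3333)·(0.1769) = 1.2353.

Step 5 — scale by n: T² = 6 · 1.2353 = 7.4116.

T² ≈ 7.4116


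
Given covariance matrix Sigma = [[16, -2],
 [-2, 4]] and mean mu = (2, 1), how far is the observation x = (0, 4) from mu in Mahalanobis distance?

Step 1 — centre the observation: (x - mu) = (-2, 3).

Step 2 — invert Sigma. det(Sigma) = 16·4 - (-2)² = 60.
  Sigma^{-1} = (1/det) · [[d, -b], [-b, a]] = [[0.0667, 0.0333],
 [0.0333, 0.2667]].

Step 3 — form the quadratic (x - mu)^T · Sigma^{-1} · (x - mu):
  Sigma^{-1} · (x - mu) = (-0.0333, 0.7333).
  (x - mu)^T · [Sigma^{-1} · (x - mu)] = (-2)·(-0.0333) + (3)·(0.7333) = 2.2667.

Step 4 — take square root: d = √(2.2667) ≈ 1.5055.

d(x, mu) = √(2.2667) ≈ 1.5055


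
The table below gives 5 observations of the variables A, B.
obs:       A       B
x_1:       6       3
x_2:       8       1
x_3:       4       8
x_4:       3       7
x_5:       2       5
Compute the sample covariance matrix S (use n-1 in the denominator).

Step 1 — column means:
  mean(A) = (6 + 8 + 4 + 3 + 2) / 5 = 23/5 = 4.6
  mean(B) = (3 + 1 + 8 + 7 + 5) / 5 = 24/5 = 4.8

Step 2 — sample covariance S[i,j] = (1/(n-1)) · Σ_k (x_{k,i} - mean_i) · (x_{k,j} - mean_j), with n-1 = 4.
  S[A,A] = ((1.4)·(1.4) + (3.4)·(3.4) + (-0.6)·(-0.6) + (-1.6)·(-1.6) + (-2.6)·(-2.6)) / 4 = 23.2/4 = 5.8
  S[A,B] = ((1.4)·(-1.8) + (3.4)·(-3.8) + (-0.6)·(3.2) + (-1.6)·(2.2) + (-2.6)·(0.2)) / 4 = -21.4/4 = -5.35
  S[B,B] = ((-1.8)·(-1.8) + (-3.8)·(-3.8) + (3.2)·(3.2) + (2.2)·(2.2) + (0.2)·(0.2)) / 4 = 32.8/4 = 8.2

S is symmetric (S[j,i] = S[i,j]). Assembling:

S = [[5.8, -5.35],
 [-5.35, 8.2]]


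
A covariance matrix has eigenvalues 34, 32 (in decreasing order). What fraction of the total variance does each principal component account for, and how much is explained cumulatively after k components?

Step 1 — total variance = trace(Sigma) = Σ λ_i = 34 + 32 = 66.

Step 2 — fraction explained by component i = λ_i / Σ λ:
  PC1: 34/66 = 0.5152
  PC2: 32/66 = 0.4848

Step 3 — cumulative fraction after k components = (λ_1 + ... + λ_k) / Σ λ:
  k = 1: 34/66 = 0.5152
  k = 2: (34 + 32)/66 = 66/66 = 1

Summary (fraction, with percent):

explained: PC1 0.5152 (51.52%), PC2 0.4848 (48.48%);  cumulative: 0.5152, 1


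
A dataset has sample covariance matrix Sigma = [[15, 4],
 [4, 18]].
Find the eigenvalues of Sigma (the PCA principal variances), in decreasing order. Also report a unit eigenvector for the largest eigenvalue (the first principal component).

Step 1 — characteristic polynomial of 2×2 Sigma:
  det(Sigma - λI) = λ² - trace · λ + det = 0.
  trace = 15 + 18 = 33, det = 15·18 - (4)² = 254.
Step 2 — discriminant:
  Δ = trace² - 4·det = 1089 - 1016 = 73.
Step 3 — eigenvalues:
  λ = (trace ± √Δ)/2 = (33 ± 8.544)/2,
  λ_1 = 20.772,  λ_2 = 12.228.

Step 4 — unit eigenvector for λ_1: solve (Sigma - λ_1 I)v = 0. First row:
  (15 - 20.772)·v_x + (4)·v_y = 0, i.e. (-5.772)·v_x + (4)·v_y = 0,
  so v ∝ (b, λ_1 - a) = (4, 5.772) = u.
  ||u|| = √((4)² + (5.772)²) = √(49.316) ≈ 7.0225,
  v_1 = u/||u|| ≈ (0.5696, 0.8219) (||v_1|| = 1).

λ_1 = 20.772,  λ_2 = 12.228;  v_1 ≈ (0.5696, 0.8219)


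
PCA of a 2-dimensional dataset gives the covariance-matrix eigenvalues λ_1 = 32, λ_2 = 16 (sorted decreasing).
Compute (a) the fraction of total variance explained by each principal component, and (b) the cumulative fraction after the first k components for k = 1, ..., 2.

Step 1 — total variance = trace(Sigma) = Σ λ_i = 32 + 16 = 48.

Step 2 — fraction explained by component i = λ_i / Σ λ:
  PC1: 32/48 = 0.6667
  PC2: 16/48 = 0.3333

Step 3 — cumulative fraction after k components = (λ_1 + ... + λ_k) / Σ λ:
  k = 1: 32/48 = 0.6667
  k = 2: (32 + 16)/48 = 48/48 = 1

Summary (fraction, with percent):

explained: PC1 0.6667 (66.67%), PC2 0.3333 (33.33%);  cumulative: 0.6667, 1


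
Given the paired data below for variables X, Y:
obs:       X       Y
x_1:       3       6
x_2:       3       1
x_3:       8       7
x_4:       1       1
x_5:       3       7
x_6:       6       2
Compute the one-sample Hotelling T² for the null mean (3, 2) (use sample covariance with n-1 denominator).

Step 1 — sample mean vector:
  mean(X) = (3 + 3 + 8 + 1 + 3 + 6) / 6 = 24/6 = 4
  mean(Y) = (6 + 1 + 7 + 1 + 7 + 2) / 6 = 24/6 = 4
  x̄ = (4, 4),  deviation x̄ - mu_0 = (4, 4) - (3, 2) = (1, 2).

Step 2 — sample covariance matrix, S[i,j] = (1/(n-1)) · Σ_k (x_{k,i} - mean_i) · (x_{k,j} - mean_j), divisor n-1 = 5:
  S[X,X] = ((-1)·(-1) + (-1)·(-1) + (4)·(4) + (-3)·(-3) + (-1)·(-1) + (2)·(2)) / 5 = 32/5 = 6.4
  S[X,Y] = ((-1)·(2) + (-1)·(-3) + (4)·(3) + (-3)·(-3) + (-1)·(3) + (2)·(-2)) / 5 = 15/5 = 3
  S[Y,Y] = ((2)·(2) + (-3)·(-3) + (3)·(3) + (-3)·(-3) + (3)·(3) + (-2)·(-2)) / 5 = 44/5 = 8.8
  S = [[6.4, 3],
 [3, 8.8]].

Step 3 — invert S. det(S) = 6.4·8.8 - (3)² = 47.32.
  S^{-1} = (1/det) · [[d, -b], [-b, a]] = [[0.186, -0.0634],
 [-0.0634, 0.1352]].

Step 4 — quadratic form (x̄ - mu_0)^T · S^{-1} · (x̄ - mu_0):
  S^{-1} · (x̄ - mu_0) = (0.0592, 0.2071),
  (x̄ - mu_0)^T · [...] = (1)·(0.0592) + (2)·(0.2071) = 0.4734.

Step 5 — scale by n: T² = 6 · 0.4734 = 2.8402.

T² ≈ 2.8402


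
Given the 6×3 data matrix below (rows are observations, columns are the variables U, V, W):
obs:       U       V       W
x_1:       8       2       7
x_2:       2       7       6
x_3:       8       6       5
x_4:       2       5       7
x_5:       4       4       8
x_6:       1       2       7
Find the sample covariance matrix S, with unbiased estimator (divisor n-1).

Step 1 — column means:
  mean(U) = (8 + 2 + 8 + 2 + 4 + 1) / 6 = 25/6 = 4.1667
  mean(V) = (2 + 7 + 6 + 5 + 4 + 2) / 6 = 26/6 = 4.3333
  mean(W) = (7 + 6 + 5 + 7 + 8 + 7) / 6 = 40/6 = 6.6667

Step 2 — sample covariance S[i,j] = (1/(n-1)) · Σ_k (x_{k,i} - mean_i) · (x_{k,j} - mean_j), with n-1 = 5.
  S[U,U] = ((3.8333)·(3.8333) + (-2.1667)·(-2.1667) + (3.8333)·(3.8333) + (-2.1667)·(-2.1667) + (-0.1667)·(-0.1667) + (-3.1667)·(-3.1667)) / 5 = 48.8333/5 = 9.7667
  S[U,V] = ((3.8333)·(-2.3333) + (-2.1667)·(2.6667) + (3.8333)·(1.6667) + (-2.1667)·(0.6667) + (-0.1667)·(-0.3333) + (-3.1667)·(-2.3333)) / 5 = -2.3333/5 = -0.4667
  S[U,W] = ((3.8333)·(0.3333) + (-2.1667)·(-0.6667) + (3.8333)·(-1.6667) + (-2.1667)·(0.3333) + (-0.1667)·(1.3333) + (-3.1667)·(0.3333)) / 5 = -5.6667/5 = -1.1333
  S[V,V] = ((-2.3333)·(-2.3333) + (2.6667)·(2.6667) + (1.6667)·(1.6667) + (0.6667)·(0.6667) + (-0.3333)·(-0.3333) + (-2.3333)·(-2.3333)) / 5 = 21.3333/5 = 4.2667
  S[V,W] = ((-2.3333)·(0.3333) + (2.6667)·(-0.6667) + (1.6667)·(-1.6667) + (0.6667)·(0.3333) + (-0.3333)·(1.3333) + (-2.3333)·(0.3333)) / 5 = -6.3333/5 = -1.2667
  S[W,W] = ((0.3333)·(0.3333) + (-0.6667)·(-0.6667) + (-1.6667)·(-1.6667) + (0.3333)·(0.3333) + (1.3333)·(1.3333) + (0.3333)·(0.3333)) / 5 = 5.3333/5 = 1.0667

S is symmetric (S[j,i] = S[i,j]). Assembling:

S = [[9.7667, -0.4667, -1.1333],
 [-0.4667, 4.2667, -1.2667],
 [-1.1333, -1.2667, 1.0667]]


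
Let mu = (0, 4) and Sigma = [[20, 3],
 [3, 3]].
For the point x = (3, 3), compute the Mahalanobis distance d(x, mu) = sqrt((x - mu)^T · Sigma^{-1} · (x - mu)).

Step 1 — centre the observation: (x - mu) = (3, -1).

Step 2 — invert Sigma. det(Sigma) = 20·3 - (3)² = 51.
  Sigma^{-1} = (1/det) · [[d, -b], [-b, a]] = [[0.0588, -0.0588],
 [-0.0588, 0.3922]].

Step 3 — form the quadratic (x - mu)^T · Sigma^{-1} · (x - mu):
  Sigma^{-1} · (x - mu) = (0.2353, -0.5686).
  (x - mu)^T · [Sigma^{-1} · (x - mu)] = (3)·(0.2353) + (-1)·(-0.5686) = 1.2745.

Step 4 — take square root: d = √(1.2745) ≈ 1.1289.

d(x, mu) = √(1.2745) ≈ 1.1289


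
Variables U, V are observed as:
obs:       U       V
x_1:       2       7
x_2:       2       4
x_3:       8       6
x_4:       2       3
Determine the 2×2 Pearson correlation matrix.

Step 1 — column means:
  mean(U) = (2 + 2 + 8 + 2) / 4 = 14/4 = 3.5
  mean(V) = (7 + 4 + 6 + 3) / 4 = 20/4 = 5

Step 2 — sample variances and covariances s[i,j] = (1/(n-1)) · Σ_k (x_{k,i} - mean_i) · (x_{k,j} - mean_j), with n-1 = 3:
  s[U,U] = ((-1.5)·(-1.5) + (-1.5)·(-1.5) + (4.5)·(4.5) + (-1.5)·(-1.5)) / 3 = 27/3 = 9
  s[U,V] = ((-1.5)·(2) + (-1.5)·(-1) + (4.5)·(1) + (-1.5)·(-2)) / 3 = 6/3 = 2
  s[V,V] = ((2)·(2) + (-1)·(-1) + (1)·(1) + (-2)·(-2)) / 3 = 10/3 = 3.3333
  Sample standard deviations s_i = √(s[i,i]):
  s(U) = √(9) = 3
  s(V) = √(3.3333) = 1.8257

Step 3 — r_{ij} = s_{ij} / (s_i · s_j):
  r[U,U] = 1 (diagonal).
  r[U,V] = 2 / (3 · 1.8257) = 2 / 5.4772 = 0.3651
  r[V,V] = 1 (diagonal).

R is symmetric with unit diagonal. Assembling:

R = [[1, 0.3651],
 [0.3651, 1]]


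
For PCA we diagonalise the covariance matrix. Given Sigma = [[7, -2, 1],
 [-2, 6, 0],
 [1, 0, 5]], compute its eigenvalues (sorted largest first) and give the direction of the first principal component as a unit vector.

Step 1 — characteristic polynomial p(λ) = det(λI - Sigma) = λ³ - tr·λ² + c_1·λ - det, where tr = trace, c_1 = sum of the principal 2×2 minors, det = det(Sigma):
  tr = 7 + 6 + 5 = 18,
  c_1 = (7·6 - (-2)²) + (7·5 - (1)²) + (6·5 - (0)²) = 38 + 34 + 30 = 102,
  det = 7·(6·5 - (0)²) - (-2)·((-2)·5 - (0)·(1)) + (1)·((-2)·(0) - 6·(1)) = 7·(30) - (-2)·(-10) + (1)·(-6) = 184.
  So p(λ) = λ³ - 18λ² + 102λ - 184.
Step 2 — look for an integer root (rational root theorem: any rational root is an integer divisor of 184). Testing λ = 4:
  p(4) = 64 - 288 + 408 - 184 = 0  ✓
  Dividing out (λ - 4): p(λ) = (λ - 4)(λ² - 14λ + 46).
Step 3 — remaining eigenvalues from the quadratic λ² - 14λ + 46 = 0:
  Δ = 14² - 4·46 = 196 - 184 = 12,  λ = (14 ± √12)/2 = (14 ± 3.4641)/2 ≈ 8.7321 or 5.2679.
  Sorted: λ_1 = 8.7321,  λ_2 = 5.2679,  λ_3 = 4  (check: sum = 18 = tr ✓).

Step 4 — unit eigenvector for λ_1 ≈ 8.7321: v spans the null space of (Sigma - λ_1 I), whose rows are
  r_1 = (-1.7321, -2, 1),  r_2 = (-2, -2.7321, 0),  r_3 = (1, 0, -3.7321).
  v is orthogonal to every row, so take v ∝ r_1 × r_2 = ((-2)·(0) - (1)·(-2.7321), (1)·(-2) - (-1.7321)·(0), (-1.7321)·(-2.7321) - (-2)·(-2)) ≈ (2.7321, -2, 0.7321).
  Let u = (2.7321, -2, 0.7321).
  ||u|| = √((2.7321)² + (-2)² + (0.7321)²) = √(12) ≈ 3.4641,  v_1 = u/||u|| ≈ (0.7887, -0.5774, 0.2113) (||v_1|| = 1).

λ_1 = 8.7321,  λ_2 = 5.2679,  λ_3 = 4;  v_1 ≈ (0.7887, -0.5774, 0.2113)


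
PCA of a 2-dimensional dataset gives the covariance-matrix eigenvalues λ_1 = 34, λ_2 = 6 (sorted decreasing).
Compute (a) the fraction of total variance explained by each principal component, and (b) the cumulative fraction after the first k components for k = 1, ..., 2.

Step 1 — total variance = trace(Sigma) = Σ λ_i = 34 + 6 = 40.

Step 2 — fraction explained by component i = λ_i / Σ λ:
  PC1: 34/40 = 0.85
  PC2: 6/40 = 0.15

Step 3 — cumulative fraction after k components = (λ_1 + ... + λ_k) / Σ λ:
  k = 1: 34/40 = 0.85
  k = 2: (34 + 6)/40 = 40/40 = 1

Summary (fraction, with percent):

explained: PC1 0.85 (85%), PC2 0.15 (15%);  cumulative: 0.85, 1


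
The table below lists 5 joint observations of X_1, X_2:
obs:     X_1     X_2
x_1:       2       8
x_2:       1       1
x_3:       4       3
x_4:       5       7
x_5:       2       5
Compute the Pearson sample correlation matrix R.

Step 1 — column means:
  mean(X_1) = (2 + 1 + 4 + 5 + 2) / 5 = 14/5 = 2.8
  mean(X_2) = (8 + 1 + 3 + 7 + 5) / 5 = 24/5 = 4.8

Step 2 — sample variances and covariances s[i,j] = (1/(n-1)) · Σ_k (x_{k,i} - mean_i) · (x_{k,j} - mean_j), with n-1 = 4:
  s[X_1,X_1] = ((-0.8)·(-0.8) + (-1.8)·(-1.8) + (1.2)·(1.2) + (2.2)·(2.2) + (-0.8)·(-0.8)) / 4 = 10.8/4 = 2.7
  s[X_1,X_2] = ((-0.8)·(3.2) + (-1.8)·(-3.8) + (1.2)·(-1.8) + (2.2)·(2.2) + (-0.8)·(0.2)) / 4 = 6.8/4 = 1.7
  s[X_2,X_2] = ((3.2)·(3.2) + (-3.8)·(-3.8) + (-1.8)·(-1.8) + (2.2)·(2.2) + (0.2)·(0.2)) / 4 = 32.8/4 = 8.2
  Sample standard deviations s_i = √(s[i,i]):
  s(X_1) = √(2.7) = 1.6432
  s(X_2) = √(8.2) = 2.8636

Step 3 — r_{ij} = s_{ij} / (s_i · s_j):
  r[X_1,X_1] = 1 (diagonal).
  r[X_1,X_2] = 1.7 / (1.6432 · 2.8636) = 1.7 / 4.7053 = 0.3613
  r[X_2,X_2] = 1 (diagonal).

R is symmetric with unit diagonal. Assembling:

R = [[1, 0.3613],
 [0.3613, 1]]


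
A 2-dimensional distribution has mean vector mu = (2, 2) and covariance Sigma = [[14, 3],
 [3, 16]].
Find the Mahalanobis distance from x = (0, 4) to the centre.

Step 1 — centre the observation: (x - mu) = (-2, 2).

Step 2 — invert Sigma. det(Sigma) = 14·16 - (3)² = 215.
  Sigma^{-1} = (1/det) · [[d, -b], [-b, a]] = [[0.0744, -0.014],
 [-0.014, 0.0651]].

Step 3 — form the quadratic (x - mu)^T · Sigma^{-1} · (x - mu):
  Sigma^{-1} · (x - mu) = (-0.1767, 0.1581).
  (x - mu)^T · [Sigma^{-1} · (x - mu)] = (-2)·(-0.1767) + (2)·(0.1581) = 0.6698.

Step 4 — take square root: d = √(0.6698) ≈ 0.8184.

d(x, mu) = √(0.6698) ≈ 0.8184


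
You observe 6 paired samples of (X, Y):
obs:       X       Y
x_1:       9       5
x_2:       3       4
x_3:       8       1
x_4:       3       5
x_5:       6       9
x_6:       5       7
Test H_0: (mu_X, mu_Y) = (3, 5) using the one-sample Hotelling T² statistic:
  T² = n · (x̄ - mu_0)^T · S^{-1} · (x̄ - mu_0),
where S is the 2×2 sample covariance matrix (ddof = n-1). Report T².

Step 1 — sample mean vector:
  mean(X) = (9 + 3 + 8 + 3 + 6 + 5) / 6 = 34/6 = 5.6667
  mean(Y) = (5 + 4 + 1 + 5 + 9 + 7) / 6 = 31/6 = 5.1667
  x̄ = (5.6667, 5.1667),  deviation x̄ - mu_0 = (5.6667, 5.1667) - (3, 5) = (2.6667, 0.1667).

Step 2 — sample covariance matrix, S[i,j] = (1/(n-1)) · Σ_k (x_{k,i} - mean_i) · (x_{k,j} - mean_j), divisor n-1 = 5:
  S[X,X] = ((3.3333)·(3.3333) + (-2.6667)·(-2.6667) + (2.3333)·(2.3333) + (-2.6667)·(-2.6667) + (0.3333)·(0.3333) + (-0.6667)·(-0.6667)) / 5 = 31.3333/5 = 6.2667
  S[X,Y] = ((3.3333)·(-0.1667) + (-2.6667)·(-1.1667) + (2.3333)·(-4.1667) + (-2.6667)·(-0.1667) + (0.3333)·(3.8333) + (-0.6667)·(1.8333)) / 5 = -6.6667/5 = -1.3333
  S[Y,Y] = ((-0.1667)·(-0.1667) + (-1.1667)·(-1.1667) + (-4.1667)·(-4.1667) + (-0.1667)·(-0.1667) + (3.8333)·(3.8333) + (1.8333)·(1.8333)) / 5 = 36.8333/5 = 7.3667
  S = [[6.2667, -1.3333],
 [-1.3333, 7.3667]].

Step 3 — invert S. det(S) = 6.2667·7.3667 - (-1.3333)² = 44.3867.
  S^{-1} = (1/det) · [[d, -b], [-b, a]] = [[0.166, 0.03],
 [0.03, 0.1412]].

Step 4 — quadratic form (x̄ - mu_0)^T · S^{-1} · (x̄ - mu_0):
  S^{-1} · (x̄ - mu_0) = (0.4476, 0.1036),
  (x̄ - mu_0)^T · [...] = (2.6667)·(0.4476) + (0.1667)·(0.1036) = 1.2108.

Step 5 — scale by n: T² = 6 · 1.2108 = 7.2649.

T² ≈ 7.2649


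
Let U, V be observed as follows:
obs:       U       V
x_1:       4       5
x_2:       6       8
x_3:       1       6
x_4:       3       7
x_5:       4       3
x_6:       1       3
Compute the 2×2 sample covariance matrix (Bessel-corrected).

Step 1 — column means:
  mean(U) = (4 + 6 + 1 + 3 + 4 + 1) / 6 = 19/6 = 3.1667
  mean(V) = (5 + 8 + 6 + 7 + 3 + 3) / 6 = 32/6 = 5.3333

Step 2 — sample covariance S[i,j] = (1/(n-1)) · Σ_k (x_{k,i} - mean_i) · (x_{k,j} - mean_j), with n-1 = 5.
  S[U,U] = ((0.8333)·(0.8333) + (2.8333)·(2.8333) + (-2.1667)·(-2.1667) + (-0.1667)·(-0.1667) + (0.8333)·(0.8333) + (-2.1667)·(-2.1667)) / 5 = 18.8333/5 = 3.7667
  S[U,V] = ((0.8333)·(-0.3333) + (2.8333)·(2.6667) + (-2.1667)·(0.6667) + (-0.1667)·(1.6667) + (0.8333)·(-2.3333) + (-2.1667)·(-2.3333)) / 5 = 8.6667/5 = 1.7333
  S[V,V] = ((-0.3333)·(-0.3333) + (2.6667)·(2.6667) + (0.6667)·(0.6667) + (1.6667)·(1.6667) + (-2.3333)·(-2.3333) + (-2.3333)·(-2.3333)) / 5 = 21.3333/5 = 4.2667

S is symmetric (S[j,i] = S[i,j]). Assembling:

S = [[3.7667, 1.7333],
 [1.7333, 4.2667]]


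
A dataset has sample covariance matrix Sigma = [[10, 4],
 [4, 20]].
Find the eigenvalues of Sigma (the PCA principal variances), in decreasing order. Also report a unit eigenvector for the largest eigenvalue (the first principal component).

Step 1 — characteristic polynomial of 2×2 Sigma:
  det(Sigma - λI) = λ² - trace · λ + det = 0.
  trace = 10 + 20 = 30, det = 10·20 - (4)² = 184.
Step 2 — discriminant:
  Δ = trace² - 4·det = 900 - 736 = 164.
Step 3 — eigenvalues:
  λ = (trace ± √Δ)/2 = (30 ± 12.8062)/2,
  λ_1 = 21.4031,  λ_2 = 8.5969.

Step 4 — unit eigenvector for λ_1: solve (Sigma - λ_1 I)v = 0. First row:
  (10 - 21.4031)·v_x + (4)·v_y = 0, i.e. (-11.4031)·v_x + (4)·v_y = 0,
  so v ∝ (b, λ_1 - a) = (4, 11.4031) = u.
  ||u|| = √((4)² + (11.4031)²) = √(146.0312) ≈ 12.0843,
  v_1 = u/||u|| ≈ (0.331, 0.9436) (||v_1|| = 1).

λ_1 = 21.4031,  λ_2 = 8.5969;  v_1 ≈ (0.331, 0.9436)


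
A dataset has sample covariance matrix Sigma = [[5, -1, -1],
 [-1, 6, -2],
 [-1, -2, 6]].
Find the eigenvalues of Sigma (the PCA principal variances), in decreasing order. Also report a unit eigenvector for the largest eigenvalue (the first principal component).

Step 1 — characteristic polynomial p(λ) = det(λI - Sigma) = λ³ - tr·λ² + c_1·λ - det, where tr = trace, c_1 = sum of the principal 2×2 minors, det = det(Sigma):
  tr = 5 + 6 + 6 = 17,
  c_1 = (5·6 - (-1)²) + (5·6 - (-1)²) + (6·6 - (-2)²) = 29 + 29 + 32 = 90,
  det = 5·(6·6 - (-2)²) - (-1)·((-1)·6 - (-2)·(-1)) + (-1)·((-1)·(-2) - 6·(-1)) = 5·(32) - (-1)·(-8) + (-1)·(8) = 144.
  So p(λ) = λ³ - 17λ² + 90λ - 144.
Step 2 — look for an integer root (rational root theorem: any rational root is an integer divisor of 144). Testing λ = 3:
  p(3) = 27 - 153 + 270 - 144 = 0  ✓
  Dividing out (λ - 3): p(λ) = (λ - 3)(λ² - 14λ + 48).
Step 3 — remaining eigenvalues from the quadratic λ² - 14λ + 48 = 0:
  Δ = 14² - 4·48 = 196 - 192 = 4,  λ = (14 ± √4)/2 = (14 ± 2)/2 = 8 or 6.
  Sorted: λ_1 = 8,  λ_2 = 6,  λ_3 = 3  (check: sum = 17 = tr ✓).

Step 4 — unit eigenvector for λ_1 = 8: v spans the null space of (Sigma - λ_1 I), whose rows are
  r_1 = (-3, -1, -1),  r_2 = (-1, -2, -2),  r_3 = (-1, -2, -2).
  v is orthogonal to every row, so take v ∝ r_1 × r_2 = ((-1)·(-2) - (-1)·(-2), (-1)·(-1) - (-3)·(-2), (-3)·(-2) - (-1)·(-1)) = (0, -5, 5).
  Rescale (divide by 5; multiply by -1 so the first nonzero entry is positive): u = (0, 1, -1).
  ||u|| = √((0)² + (1)² + (-1)²) = √(2) ≈ 1.4142,  v_1 = u/||u|| ≈ (0, 0.7071, -0.7071) (||v_1|| = 1).

λ_1 = 8,  λ_2 = 6,  λ_3 = 3;  v_1 ≈ (0, 0.7071, -0.7071)


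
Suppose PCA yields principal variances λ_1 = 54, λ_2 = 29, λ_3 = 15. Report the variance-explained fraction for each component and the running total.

Step 1 — total variance = trace(Sigma) = Σ λ_i = 54 + 29 + 15 = 98.

Step 2 — fraction explained by component i = λ_i / Σ λ:
  PC1: 54/98 = 0.551
  PC2: 29/98 = 0.2959
  PC3: 15/98 = 0.1531

Step 3 — cumulative fraction after k components = (λ_1 + ... + λ_k) / Σ λ:
  k = 1: 54/98 = 0.551
  k = 2: (54 + 29)/98 = 83/98 = 0.8469
  k = 3: (54 + 29 + 15)/98 = 98/98 = 1

Summary (fraction, with percent):

explained: PC1 0.551 (55.1%), PC2 0.2959 (29.59%), PC3 0.1531 (15.31%);  cumulative: 0.551, 0.8469, 1


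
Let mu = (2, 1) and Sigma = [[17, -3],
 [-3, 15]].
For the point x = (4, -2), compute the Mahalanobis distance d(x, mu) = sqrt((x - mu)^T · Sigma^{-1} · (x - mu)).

Step 1 — centre the observation: (x - mu) = (2, -3).

Step 2 — invert Sigma. det(Sigma) = 17·15 - (-3)² = 246.
  Sigma^{-1} = (1/det) · [[d, -b], [-b, a]] = [[0.061, 0.0122],
 [0.0122, 0.0691]].

Step 3 — form the quadratic (x - mu)^T · Sigma^{-1} · (x - mu):
  Sigma^{-1} · (x - mu) = (0.0854, -0.1829).
  (x - mu)^T · [Sigma^{-1} · (x - mu)] = (2)·(0.0854) + (-3)·(-0.1829) = 0.7195.

Step 4 — take square root: d = √(0.7195) ≈ 0.8482.

d(x, mu) = √(0.7195) ≈ 0.8482


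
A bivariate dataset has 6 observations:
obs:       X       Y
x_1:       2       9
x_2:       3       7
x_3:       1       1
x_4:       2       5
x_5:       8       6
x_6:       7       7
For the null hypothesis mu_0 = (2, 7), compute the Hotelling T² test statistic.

Step 1 — sample mean vector:
  mean(X) = (2 + 3 + 1 + 2 + 8 + 7) / 6 = 23/6 = 3.8333
  mean(Y) = (9 + 7 + 1 + 5 + 6 + 7) / 6 = 35/6 = 5.8333
  x̄ = (3.8333, 5.8333),  deviation x̄ - mu_0 = (3.8333, 5.8333) - (2, 7) = (1.8333, -1.1667).

Step 2 — sample covariance matrix, S[i,j] = (1/(n-1)) · Σ_k (x_{k,i} - mean_i) · (x_{k,j} - mean_j), divisor n-1 = 5:
  S[X,X] = ((-1.8333)·(-1.8333) + (-0.8333)·(-0.8333) + (-2.8333)·(-2.8333) + (-1.8333)·(-1.8333) + (4.1667)·(4.1667) + (3.1667)·(3.1667)) / 5 = 42.8333/5 = 8.5667
  S[X,Y] = ((-1.8333)·(3.1667) + (-0.8333)·(1.1667) + (-2.8333)·(-4.8333) + (-1.8333)·(-0.8333) + (4.1667)·(0.1667) + (3.1667)·(1.1667)) / 5 = 12.8333/5 = 2.5667
  S[Y,Y] = ((3.1667)·(3.1667) + (1.1667)·(1.1667) + (-4.8333)·(-4.8333) + (-0.8333)·(-0.8333) + (0.1667)·(0.1667) + (1.1667)·(1.1667)) / 5 = 36.8333/5 = 7.3667
  S = [[8.5667, 2.5667],
 [2.5667, 7.3667]].

Step 3 — invert S. det(S) = 8.5667·7.3667 - (2.5667)² = 56.52.
  S^{-1} = (1/det) · [[d, -b], [-b, a]] = [[0.1303, -0.0454],
 [-0.0454, 0.1516]].

Step 4 — quadratic form (x̄ - mu_0)^T · S^{-1} · (x̄ - mu_0):
  S^{-1} · (x̄ - mu_0) = (0.2919, -0.2601),
  (x̄ - mu_0)^T · [...] = (1.8333)·(0.2919) + (-1.1667)·(-0.2601) = 0.8386.

Step 5 — scale by n: T² = 6 · 0.8386 = 5.0318.

T² ≈ 5.0318
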